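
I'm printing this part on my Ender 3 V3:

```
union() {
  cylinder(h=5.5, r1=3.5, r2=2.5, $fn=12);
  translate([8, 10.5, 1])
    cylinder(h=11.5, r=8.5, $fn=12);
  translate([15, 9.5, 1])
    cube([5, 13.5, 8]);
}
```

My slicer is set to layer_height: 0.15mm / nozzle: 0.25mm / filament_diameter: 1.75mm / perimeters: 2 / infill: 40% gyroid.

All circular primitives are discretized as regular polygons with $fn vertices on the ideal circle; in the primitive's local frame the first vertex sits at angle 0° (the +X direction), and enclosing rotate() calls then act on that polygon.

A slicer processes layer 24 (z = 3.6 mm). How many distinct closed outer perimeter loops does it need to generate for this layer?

At z = 3.6 mm: the cone contributes a regular 12-gon of circumradius 2.845 (interpolated between r1=3.5 and r2=2.5 at t=0.655); the r=8.5 cylinder at (8, 10.5) contributes a regular 12-gon of circumradius 8.5; the cube at (15, 9.5) (footprint 5×13.5) is included at this height; Merging all regions: the regions partially overlap (shared area 5.39 mm²), so overlapping operands fuse into one piece — 2 connected regions. The result has 2 disconnected regions.

2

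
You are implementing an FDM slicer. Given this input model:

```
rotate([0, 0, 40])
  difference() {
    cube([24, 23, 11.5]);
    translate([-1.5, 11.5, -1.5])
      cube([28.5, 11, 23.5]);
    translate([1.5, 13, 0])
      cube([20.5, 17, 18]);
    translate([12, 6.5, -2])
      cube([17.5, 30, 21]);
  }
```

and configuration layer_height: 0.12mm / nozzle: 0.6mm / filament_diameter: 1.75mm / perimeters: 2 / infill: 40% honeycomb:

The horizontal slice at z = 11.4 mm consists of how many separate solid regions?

At z = 11.4 mm: the 24×23 cube contributes its full rectangle; the cube at (-1.5, 11.5) (footprint 28.5×11) is included at this height; the 20.5×17 cube at (1.5, 13) contributes its full rectangle; the cube at (12, 6.5) is present — its section is the full 17.5×30 rectangle; After the difference (first − rest): starting from the 24×23 cube, the 28.5×11 cube at (-1.5, 11.5) partially overlaps it — only the 264.00 mm² overlap (of its 313.50 mm²) is removed, clipping the outline; the 20.5×17 cube at (1.5, 13) partially overlaps it — only the 10.25 mm² overlap (of its 348.50 mm²) is removed, clipping the outline; the 17.5×30 cube at (12, 6.5) partially overlaps it — only the 61.00 mm² overlap (of its 525.00 mm²) is removed, clipping the outline — 2 connected regions; (whole slice rotated 40° about Z — lengths, areas and connectivity unchanged). The result has 2 disconnected regions.

2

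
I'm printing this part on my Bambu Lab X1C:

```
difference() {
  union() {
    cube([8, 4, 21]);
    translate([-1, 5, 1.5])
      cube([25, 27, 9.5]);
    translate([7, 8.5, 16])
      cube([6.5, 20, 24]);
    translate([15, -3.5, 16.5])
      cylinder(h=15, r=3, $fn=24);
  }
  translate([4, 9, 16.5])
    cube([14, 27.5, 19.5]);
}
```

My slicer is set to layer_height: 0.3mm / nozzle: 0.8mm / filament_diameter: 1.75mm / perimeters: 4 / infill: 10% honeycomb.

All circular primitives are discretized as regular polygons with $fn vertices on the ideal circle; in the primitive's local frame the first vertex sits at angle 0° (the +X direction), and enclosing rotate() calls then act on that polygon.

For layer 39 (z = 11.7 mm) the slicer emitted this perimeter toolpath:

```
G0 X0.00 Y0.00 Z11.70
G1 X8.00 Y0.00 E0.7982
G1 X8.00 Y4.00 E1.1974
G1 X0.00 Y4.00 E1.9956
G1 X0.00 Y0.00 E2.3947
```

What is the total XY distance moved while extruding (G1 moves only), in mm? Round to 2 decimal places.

24.00 mm

Sum the Euclidean lengths of each G1 segment: total = 24.00 mm.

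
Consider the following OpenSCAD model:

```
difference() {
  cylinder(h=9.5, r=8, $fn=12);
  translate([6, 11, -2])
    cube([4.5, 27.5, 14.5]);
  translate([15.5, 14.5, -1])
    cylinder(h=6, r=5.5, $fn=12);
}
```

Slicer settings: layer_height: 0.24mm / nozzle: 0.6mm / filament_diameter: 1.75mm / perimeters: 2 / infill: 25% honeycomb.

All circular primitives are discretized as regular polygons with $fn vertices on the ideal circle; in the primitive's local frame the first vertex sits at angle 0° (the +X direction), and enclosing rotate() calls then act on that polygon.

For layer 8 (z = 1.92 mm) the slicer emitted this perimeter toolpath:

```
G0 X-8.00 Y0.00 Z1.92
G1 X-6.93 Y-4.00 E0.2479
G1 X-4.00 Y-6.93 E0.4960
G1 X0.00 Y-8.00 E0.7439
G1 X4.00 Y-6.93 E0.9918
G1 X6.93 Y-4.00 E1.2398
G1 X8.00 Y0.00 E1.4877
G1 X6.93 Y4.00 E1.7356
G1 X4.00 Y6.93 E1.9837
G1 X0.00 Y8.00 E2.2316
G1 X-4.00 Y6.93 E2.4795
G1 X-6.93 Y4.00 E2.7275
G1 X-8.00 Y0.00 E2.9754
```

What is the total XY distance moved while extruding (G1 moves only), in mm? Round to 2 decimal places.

Sum the Euclidean lengths of each G1 segment: total = 49.70 mm.

49.70 mm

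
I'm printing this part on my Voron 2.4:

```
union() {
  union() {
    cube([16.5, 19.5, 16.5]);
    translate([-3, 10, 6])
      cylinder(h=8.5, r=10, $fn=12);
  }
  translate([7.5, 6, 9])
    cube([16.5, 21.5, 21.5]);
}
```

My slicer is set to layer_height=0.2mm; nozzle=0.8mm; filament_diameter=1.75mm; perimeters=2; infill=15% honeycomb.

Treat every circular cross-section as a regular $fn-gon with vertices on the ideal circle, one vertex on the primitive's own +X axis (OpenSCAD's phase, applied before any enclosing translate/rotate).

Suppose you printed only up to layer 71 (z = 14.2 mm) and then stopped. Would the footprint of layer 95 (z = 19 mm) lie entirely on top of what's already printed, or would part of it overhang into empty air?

entirely on top

Compare the two slices. At z = 14.2: the cube is present — its section is the full 16.5×19.5 rectangle (area 321.75 mm²); the r=10 cylinder at (-3, 10) gives a regular 12-gon of circumradius 10 (constant along its height) (area = (12/2)·10.000²·sin(360°/12) = 300.00 mm²); Taking the union: the regions partially overlap — summed areas 621.75 mm² minus the doubly-counted overlap 92.41 mm² gives 529.34 mm² — area = 529.34 mm²; the cube at (7.5, 6) (footprint 16.5×21.5) is included at this height (area 354.75 mm²); Merging all regions: the regions partially overlap — summed areas 884.09 mm² minus the doubly-counted overlap 121.50 mm² gives 762.59 mm² — area = 762.59 mm². At z = 19: the cube is not intersected at this z (z outside [0, 16.5]); the cylinder at (-3, 10) is absent (z outside [6, 14.5]); Combining (union): nothing is present at this height; the cube at (7.5, 6) (footprint 16.5×21.5) is included at this height (area 354.75 mm²); Taking the union: only the 16.5×21.5 cube at (7.5, 6) is present, so the union is just that shape — area = 354.75 mm². Checking containment: the cross-section at z = 19 is a subset of the cross-section at z = 14.2.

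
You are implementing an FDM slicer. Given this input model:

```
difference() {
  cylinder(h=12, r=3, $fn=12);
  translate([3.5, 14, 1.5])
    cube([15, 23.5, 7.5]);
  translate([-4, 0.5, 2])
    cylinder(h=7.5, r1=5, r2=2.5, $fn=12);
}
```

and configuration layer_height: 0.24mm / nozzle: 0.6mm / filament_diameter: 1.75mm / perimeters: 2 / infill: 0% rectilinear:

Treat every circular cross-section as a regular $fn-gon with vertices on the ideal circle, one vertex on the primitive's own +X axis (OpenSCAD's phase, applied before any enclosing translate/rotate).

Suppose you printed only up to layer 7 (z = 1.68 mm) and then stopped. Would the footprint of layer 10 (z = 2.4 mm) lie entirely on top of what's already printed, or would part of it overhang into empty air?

Compare the two slices. At z = 1.68: the r=3 cylinder gives a regular 12-gon of circumradius 3 (constant along its height) (area = (12/2)·3.000²·sin(360°/12) = 27.00 mm²); the cube at (3.5, 14) (footprint 15×23.5) is included at this height (area 352.50 mm²); the cone at (-4, 0.5) is absent (z outside [2, 9.5]); Taking the first minus the rest: starting from the r=3 cylinder (27.00 mm²), the 15×23.5 cube at (3.5, 14) misses the remaining region (no effect) — area = 27.00 mm². At z = 2.4: the cylinder: section is a regular 12-gon, circumradius r=3 (area = (12/2)·3.000²·sin(360°/12) = 27.00 mm²); the cube at (3.5, 14) is present — its section is the full 15×23.5 rectangle (area 352.50 mm²); the cone at (-4, 0.5) contributes a regular 12-gon of circumradius 4.867 (interpolated between r1=5 and r2=2.5 at t=0.053) (area = (12/2)·4.867²·sin(360°/12) = 71.05 mm²); After the difference (first − rest): starting from the r=3 cylinder (27.00 mm²), the 15×23.5 cube at (3.5, 14) misses the remaining region (no effect); the cone at (-4, 0.5) partially overlaps it — only the 15.88 mm² overlap (of its 71.05 mm²) is removed, clipping the outline — area = 11.12 mm². Checking containment: the cross-section at z = 2.4 is a subset of the cross-section at z = 1.68.

entirely on top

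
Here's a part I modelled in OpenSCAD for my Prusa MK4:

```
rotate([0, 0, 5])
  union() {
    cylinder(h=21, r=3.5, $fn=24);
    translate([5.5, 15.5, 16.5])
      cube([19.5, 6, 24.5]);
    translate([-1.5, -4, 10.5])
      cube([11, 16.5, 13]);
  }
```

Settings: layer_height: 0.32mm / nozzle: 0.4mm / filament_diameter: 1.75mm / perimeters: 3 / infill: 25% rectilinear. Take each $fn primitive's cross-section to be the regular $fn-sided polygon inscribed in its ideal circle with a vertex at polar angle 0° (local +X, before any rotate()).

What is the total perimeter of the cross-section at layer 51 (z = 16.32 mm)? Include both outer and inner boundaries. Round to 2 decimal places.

At z = 16.32 mm: the r=3.5 cylinder contributes a regular 24-gon of circumradius 3.5 (perimeter = 2·24·3.500·sin(180°/24) = 21.93 mm); the cube at (5.5, 15.5) is absent (z outside [16.5, 41]); the cube at (-1.5, -4) (footprint 11×16.5) is included at this height (perimeter 55.00 mm); Merging all regions: the regions partially overlap (shared area 29.13 mm²), so the edge portions inside another operand are dropped and the merged outline is re-measured after clipping — boundary = 56.58 mm; (whole slice rotated 5° about Z — lengths, areas and connectivity unchanged). Overall, the cross-section is a single solid region. Total boundary length (outer) = 56.58 mm.

56.58 mm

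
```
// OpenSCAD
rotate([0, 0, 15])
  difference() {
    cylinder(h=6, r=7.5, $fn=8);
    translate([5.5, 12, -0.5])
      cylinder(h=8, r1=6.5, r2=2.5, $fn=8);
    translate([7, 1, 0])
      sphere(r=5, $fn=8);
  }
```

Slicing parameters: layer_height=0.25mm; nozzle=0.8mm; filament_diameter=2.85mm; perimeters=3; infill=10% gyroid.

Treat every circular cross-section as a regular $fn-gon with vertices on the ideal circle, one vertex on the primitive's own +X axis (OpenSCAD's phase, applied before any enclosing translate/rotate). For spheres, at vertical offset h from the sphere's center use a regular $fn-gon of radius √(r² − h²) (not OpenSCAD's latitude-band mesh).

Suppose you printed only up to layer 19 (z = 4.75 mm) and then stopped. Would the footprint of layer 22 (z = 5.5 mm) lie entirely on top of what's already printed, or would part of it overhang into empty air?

part overhangs

Compare the two slices. At z = 4.75: the r=7.5 cylinder gives a regular 8-gon of circumradius 7.5 (constant along its height) (area = (8/2)·7.500²·sin(360°/8) = 159.10 mm²); the cone at (5.5, 12) contributes a regular 8-gon of circumradius 3.875 (interpolated between r1=6.5 and r2=2.5 at t=0.656) (area = (8/2)·3.875²·sin(360°/8) = 42.47 mm²); the r=5 sphere at (7, 1) contributes a regular 8-gon of circumradius √(5²−4.75²) = 1.561 (area = (8/2)·1.561²·sin(360°/8) = 6.89 mm²); After the difference (first − rest): starting from the r=7.5 cylinder (159.10 mm²), the cone at (5.5, 12) misses the remaining region (no effect); the r=5 sphere at (7, 1) partially overlaps it — only the 3.62 mm² overlap (of its 6.89 mm²) is removed, clipping the outline — area = 155.48 mm²; (rotated 15° about Z; rotation is an isometry so areas/perimeters/island counts are preserved). At z = 5.5: the r=7.5 cylinder contributes a regular 8-gon of circumradius 7.5 (area = (8/2)·7.500²·sin(360°/8) = 159.10 mm²); the cone at (5.5, 12): at t=0.750 of its height the radius interpolates to r₁+(r₂−r₁)t = 3.500, giving a regular 8-gon of that circumradius (area = (8/2)·3.500²·sin(360°/8) = 34.65 mm²); the sphere at (7, 1) is absent (|z−center|=5.500 > r=5); Subtracting the remaining from the first: starting from the r=7.5 cylinder (159.10 mm²), the cone at (5.5, 12) misses the remaining region (no effect) — area = 159.10 mm²; (whole slice rotated 15° about Z — lengths, areas and connectivity unchanged). Checking containment: at z = 5.5 the cross-section extends beyond the z = 4.75 cross-section by about 3.62 mm².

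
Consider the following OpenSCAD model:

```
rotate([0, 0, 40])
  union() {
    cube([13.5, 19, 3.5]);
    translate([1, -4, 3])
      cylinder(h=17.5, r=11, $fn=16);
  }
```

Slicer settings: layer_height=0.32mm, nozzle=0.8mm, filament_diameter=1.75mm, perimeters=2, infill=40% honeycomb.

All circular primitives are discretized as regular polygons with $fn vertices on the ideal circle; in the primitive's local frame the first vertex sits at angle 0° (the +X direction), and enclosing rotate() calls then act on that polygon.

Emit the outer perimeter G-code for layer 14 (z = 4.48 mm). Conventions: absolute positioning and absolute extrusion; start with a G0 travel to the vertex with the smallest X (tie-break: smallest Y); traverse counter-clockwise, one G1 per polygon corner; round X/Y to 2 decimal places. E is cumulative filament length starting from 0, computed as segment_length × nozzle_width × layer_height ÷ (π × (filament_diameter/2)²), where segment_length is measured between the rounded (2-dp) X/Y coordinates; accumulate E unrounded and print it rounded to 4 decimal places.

G0 X-7.62 Y-1.46 Z4.48
G1 X-7.15 Y-5.73 E0.4572
G1 X-5.09 Y-9.49 E0.9135
G1 X-1.74 Y-12.18 E1.3708
G1 X2.38 Y-13.38 E1.8275
G1 X6.64 Y-12.91 E2.2837
G1 X10.41 Y-10.85 E2.7409
G1 X13.09 Y-7.50 E3.1975
G1 X14.30 Y-3.38 E3.6545
G1 X13.83 Y0.89 E4.1118
G1 X11.76 Y4.65 E4.5686
G1 X8.42 Y7.34 E5.0250
G1 X4.30 Y8.54 E5.4817
G1 X0.03 Y8.07 E5.9390
G1 X-3.73 Y6.01 E6.3953
G1 X-6.42 Y2.66 E6.8525
G1 X-7.62 Y-1.46 E7.3093

At z = 4.48 mm: the cube does not reach this height (z outside [0, 3.5]); the r=11 cylinder at (1, -4) gives a regular 16-gon of circumradius 11 (constant along its height); Combining (union): only the r=11 cylinder at (1, -4) is present, so the union is just that shape — 1 connected region; (rotated 40° about Z; rotation is an isometry so areas/perimeters/island counts are preserved). The outline is a single polygon with 16 vertices. Extrusion per mm of travel: 0.8 × 0.32 / (π × 0.875²) = 0.106432. Accumulating E over each segment gives final E = 7.3093.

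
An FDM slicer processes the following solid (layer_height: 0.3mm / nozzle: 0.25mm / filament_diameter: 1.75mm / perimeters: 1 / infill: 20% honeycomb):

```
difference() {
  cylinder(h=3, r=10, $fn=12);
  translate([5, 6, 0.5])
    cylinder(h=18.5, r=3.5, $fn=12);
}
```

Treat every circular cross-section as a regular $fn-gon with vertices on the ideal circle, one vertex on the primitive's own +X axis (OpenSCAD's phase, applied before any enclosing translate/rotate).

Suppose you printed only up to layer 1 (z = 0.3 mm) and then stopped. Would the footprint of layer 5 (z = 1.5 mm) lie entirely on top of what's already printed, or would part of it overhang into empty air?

Compare the two slices. At z = 0.3: the r=10 cylinder gives a regular 12-gon of circumradius 10 (constant along its height) (area = (12/2)·10.000²·sin(360°/12) = 300.00 mm²); the cylinder at (5, 6) is not intersected at this z (z outside [0.5, 19]); Taking the first minus the rest: none of the subtracted shapes is present at this height, so the r=10 cylinder is unchanged — area = 300.00 mm². At z = 1.5: the r=10 cylinder contributes a regular 12-gon of circumradius 10 (area = (12/2)·10.000²·sin(360°/12) = 300.00 mm²); the r=3.5 cylinder at (5, 6) contributes a regular 12-gon of circumradius 3.5 (area = (12/2)·3.500²·sin(360°/12) = 36.75 mm²); After the difference (first − rest): starting from the r=10 cylinder (300.00 mm²), the r=3.5 cylinder at (5, 6) partially overlaps it — only the 30.16 mm² overlap (of its 36.75 mm²) is removed, clipping the outline — area = 269.84 mm². Checking containment: the cross-section at z = 1.5 is a subset of the cross-section at z = 0.3.

entirely on top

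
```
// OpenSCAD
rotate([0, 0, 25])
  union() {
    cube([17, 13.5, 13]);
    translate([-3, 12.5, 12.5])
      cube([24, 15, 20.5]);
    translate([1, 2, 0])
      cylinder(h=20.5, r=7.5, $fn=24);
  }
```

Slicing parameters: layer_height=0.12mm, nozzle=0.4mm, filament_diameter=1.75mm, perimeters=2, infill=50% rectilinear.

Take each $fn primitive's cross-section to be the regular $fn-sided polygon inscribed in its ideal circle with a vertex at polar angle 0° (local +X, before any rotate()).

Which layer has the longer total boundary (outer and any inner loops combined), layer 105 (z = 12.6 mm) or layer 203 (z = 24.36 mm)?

layer 105 (z = 12.6 mm)

Layer 105 (z = 12.6): the cube is present — its section is the full 17×13.5 rectangle (perimeter 61.00 mm); the 24×15 cube at (-3, 12.5) contributes its full rectangle (perimeter 78.00 mm); the r=7.5 cylinder at (1, 2) gives a regular 24-gon of circumradius 7.5 (constant along its height) (perimeter = 2·24·7.500·sin(180°/24) = 46.99 mm); Taking the union: the regions partially overlap (shared area 84.85 mm²), so the edge portions inside another operand are dropped and the merged outline is re-measured after clipping — boundary = 117.62 mm; (rotated 25° about Z; rotation is an isometry so areas/perimeters/island counts are preserved). So its perimeter = 117.62 mm. Layer 203 (z = 24.36): the cube does not reach this height (z outside [0, 13]); the cube at (-3, 12.5) (footprint 24×15) is included at this height (perimeter 78.00 mm); the cylinder at (1, 2) does not reach this height (z outside [0, 20.5]); Combining (union): only the 24×15 cube at (-3, 12.5) is present, so the union is just that shape — boundary = 78.00 mm; (whole slice rotated 25° about Z — lengths, areas and connectivity unchanged). So its perimeter = 78.00 mm. Layer 105 is larger (117.62 vs 78.00 mm).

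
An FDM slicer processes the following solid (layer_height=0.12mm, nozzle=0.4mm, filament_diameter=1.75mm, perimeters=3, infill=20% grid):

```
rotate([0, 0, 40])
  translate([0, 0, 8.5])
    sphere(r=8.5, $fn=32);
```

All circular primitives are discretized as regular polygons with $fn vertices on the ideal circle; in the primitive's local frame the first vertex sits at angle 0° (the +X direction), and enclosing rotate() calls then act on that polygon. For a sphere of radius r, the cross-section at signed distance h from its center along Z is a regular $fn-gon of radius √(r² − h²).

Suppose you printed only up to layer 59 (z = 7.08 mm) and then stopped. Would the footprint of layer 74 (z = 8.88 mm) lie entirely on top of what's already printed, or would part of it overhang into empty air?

Compare the two slices. At z = 7.08: the sphere: section is a regular 32-gon, circumradius = √(r²−h²) = √(8.5²−1.42²) = 8.381 (area = (32/2)·8.381²·sin(360°/32) = 219.23 mm²); (whole slice rotated 40° about Z — lengths, areas and connectivity unchanged). At z = 8.88: the r=8.5 sphere slices to a regular 32-gon of circumradius 8.492 (√(r²−h²) with h=0.38 from center) (area = (32/2)·8.492²·sin(360°/32) = 225.07 mm²); (whole slice rotated 40° about Z — lengths, areas and connectivity unchanged). Checking containment: at z = 8.88 the cross-section extends beyond the z = 7.08 cross-section by about 5.84 mm².

part overhangs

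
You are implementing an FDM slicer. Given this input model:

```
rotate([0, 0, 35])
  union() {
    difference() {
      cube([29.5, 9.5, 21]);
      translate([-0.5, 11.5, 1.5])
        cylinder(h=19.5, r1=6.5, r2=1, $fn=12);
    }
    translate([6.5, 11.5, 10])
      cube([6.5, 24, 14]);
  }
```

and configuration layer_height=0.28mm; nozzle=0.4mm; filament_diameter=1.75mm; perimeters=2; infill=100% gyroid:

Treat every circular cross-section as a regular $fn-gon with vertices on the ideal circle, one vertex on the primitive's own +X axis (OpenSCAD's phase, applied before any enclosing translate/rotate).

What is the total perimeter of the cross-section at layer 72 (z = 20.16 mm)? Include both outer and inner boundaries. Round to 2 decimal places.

139.00 mm

At z = 20.16 mm: the cube (footprint 29.5×9.5) is included at this height (perimeter 78.00 mm); the cone at (-0.5, 11.5) (r1=6.5→r2=1) has section circumradius 1.237 here — a regular 12-gon (perimeter = 2·12·1.237·sin(180°/12) = 7.68 mm); Taking the first minus the rest: starting from the 29.5×9.5 cube, the cone at (-0.5, 11.5) misses the remaining region (no effect) — boundary = 78.00 mm; the cube at (6.5, 11.5) (footprint 6.5×24) is included at this height (perimeter 61.00 mm); Combining (union): the 2 present regions are separate (no shared area or edge), so areas and boundary lengths simply add and each stays a separate island — boundary = 139.00 mm; (rotated 35° about Z; rotation is an isometry so areas/perimeters/island counts are preserved). Overall, the cross-section has 2 separate islands. Total boundary length (outer) = 139.00 mm.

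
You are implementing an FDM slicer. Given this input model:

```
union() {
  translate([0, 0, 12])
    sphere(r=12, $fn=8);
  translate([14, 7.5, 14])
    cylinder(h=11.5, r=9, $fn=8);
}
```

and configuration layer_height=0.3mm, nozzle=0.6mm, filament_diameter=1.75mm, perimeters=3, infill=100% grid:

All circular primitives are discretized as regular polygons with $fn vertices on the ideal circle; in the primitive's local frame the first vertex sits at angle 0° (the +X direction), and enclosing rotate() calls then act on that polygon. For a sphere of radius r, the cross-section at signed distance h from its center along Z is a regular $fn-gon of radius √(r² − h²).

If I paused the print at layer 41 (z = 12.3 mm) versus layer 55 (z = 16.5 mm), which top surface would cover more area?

Layer 41 (z = 12.3): the sphere: section is a regular 8-gon, circumradius = √(r²−h²) = √(12²−0.3²) = 11.996 (area = (8/2)·11.996²·sin(360°/8) = 407.04 mm²); the cylinder at (14, 7.5) does not reach this height (z outside [14, 25.5]); Taking the union: only the r=12 sphere is present, so the union is just that shape — area = 407.04 mm². So its area = 407.04 mm². Layer 55 (z = 16.5): the r=12 sphere slices to a regular 8-gon of circumradius 11.124 (√(r²−h²) with h=4.5 from center) (area = (8/2)·11.124²·sin(360°/8) = 350.02 mm²); the cylinder at (14, 7.5): section is a regular 8-gon, circumradius r=9 (area = (8/2)·9.000²·sin(360°/8) = 229.10 mm²); Combining (union): the regions partially overlap — summed areas 579.12 mm² minus the doubly-counted overlap 23.79 mm² gives 555.33 mm² — area = 555.33 mm². So its area = 555.33 mm². Layer 55 is larger (555.33 vs 407.04 mm²).

layer 55 (z = 16.5 mm)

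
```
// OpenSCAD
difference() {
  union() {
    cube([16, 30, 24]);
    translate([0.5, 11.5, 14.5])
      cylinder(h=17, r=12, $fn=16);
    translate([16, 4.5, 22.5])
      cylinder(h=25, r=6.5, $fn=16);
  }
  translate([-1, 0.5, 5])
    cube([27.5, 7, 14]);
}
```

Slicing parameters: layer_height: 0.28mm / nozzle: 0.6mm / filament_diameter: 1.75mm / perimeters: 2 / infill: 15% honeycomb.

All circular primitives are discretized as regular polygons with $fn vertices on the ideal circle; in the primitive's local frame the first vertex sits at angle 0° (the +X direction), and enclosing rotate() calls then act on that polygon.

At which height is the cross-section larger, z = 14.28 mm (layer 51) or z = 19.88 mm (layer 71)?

layer 71 (z = 19.88 mm)

Layer 51 (z = 14.28): the cube (footprint 16×30) is included at this height (area 480.00 mm²); the cylinder at (0.5, 11.5) is absent (z outside [14.5, 31.5]); the cylinder at (16, 4.5) does not reach this height (z outside [22.5, 47.5]); Taking the union: only the 16×30 cube is present, so the union is just that shape — area = 480.00 mm²; the cube at (-1, 0.5) (footprint 27.5×7) is included at this height (area 192.50 mm²); Subtracting the remaining from the first: starting from the result so far (480.00 mm²), the 27.5×7 cube at (-1, 0.5) partially overlaps it — only the 112.00 mm² overlap (of its 192.50 mm²) is removed, clipping the outline — area = 368.00 mm². So its area = 368.00 mm². Layer 71 (z = 19.88): the 16×30 cube contributes its full rectangle (area 480.00 mm²); the cylinder at (0.5, 11.5): section is a regular 16-gon, circumradius r=12 (area = (16/2)·12.000²·sin(360°/16) = 440.85 mm²); the cylinder at (16, 4.5) is absent (z outside [22.5, 47.5]); Taking the union: the regions partially overlap — summed areas 920.85 mm² minus the doubly-counted overlap 231.52 mm² gives 689.33 mm² — area = 689.33 mm²; the cube at (-1, 0.5) is absent (z outside [5, 19]); Taking the first minus the rest: none of the subtracted shapes is present at this height, so the result so far is unchanged — area = 689.33 mm². So its area = 689.33 mm². Layer 71 is larger (689.33 vs 368.00 mm²).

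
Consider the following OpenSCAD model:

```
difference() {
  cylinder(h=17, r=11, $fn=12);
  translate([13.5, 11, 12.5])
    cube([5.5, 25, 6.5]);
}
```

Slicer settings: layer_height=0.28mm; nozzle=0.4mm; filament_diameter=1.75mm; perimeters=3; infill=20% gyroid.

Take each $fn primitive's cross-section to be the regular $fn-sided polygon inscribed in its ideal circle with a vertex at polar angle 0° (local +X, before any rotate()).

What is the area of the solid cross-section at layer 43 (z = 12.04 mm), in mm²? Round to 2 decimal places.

At z = 12.04 mm: the r=11 cylinder gives a regular 12-gon of circumradius 11 (constant along its height) (area = (12/2)·11.000²·sin(360°/12) = 363.00 mm²); the cube at (13.5, 11) is absent (z outside [12.5, 19]); Taking the first minus the rest: none of the subtracted shapes is present at this height, so the r=11 cylinder is unchanged — area = 363.00 mm². Overall, the cross-section is a single solid region. Net area = 363.00 mm².

363.00 mm²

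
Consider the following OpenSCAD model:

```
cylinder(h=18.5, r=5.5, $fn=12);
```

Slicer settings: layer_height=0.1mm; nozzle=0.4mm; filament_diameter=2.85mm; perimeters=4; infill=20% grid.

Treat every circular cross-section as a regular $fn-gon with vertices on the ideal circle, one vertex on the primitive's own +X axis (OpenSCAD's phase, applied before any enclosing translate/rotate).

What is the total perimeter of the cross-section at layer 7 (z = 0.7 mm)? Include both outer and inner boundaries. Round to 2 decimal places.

At z = 0.7 mm: the r=5.5 cylinder contributes a regular 12-gon of circumradius 5.5 (perimeter = 2·12·5.500·sin(180°/12) = 34.16 mm). Overall, the cross-section is a single solid region. Total boundary length (outer) = 34.16 mm.

34.16 mm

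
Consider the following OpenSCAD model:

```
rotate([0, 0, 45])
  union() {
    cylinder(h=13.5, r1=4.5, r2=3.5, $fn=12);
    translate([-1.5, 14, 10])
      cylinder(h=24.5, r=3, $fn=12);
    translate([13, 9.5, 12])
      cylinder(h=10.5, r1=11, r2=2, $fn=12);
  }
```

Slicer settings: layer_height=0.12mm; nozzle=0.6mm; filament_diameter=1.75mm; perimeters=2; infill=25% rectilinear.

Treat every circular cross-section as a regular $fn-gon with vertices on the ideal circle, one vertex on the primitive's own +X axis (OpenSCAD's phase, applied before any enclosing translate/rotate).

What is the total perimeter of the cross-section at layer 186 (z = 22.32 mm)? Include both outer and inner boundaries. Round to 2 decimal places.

At z = 22.32 mm: the cone does not reach this height (z outside [0, 13.5]); the r=3 cylinder at (-1.5, 14) gives a regular 12-gon of circumradius 3 (constant along its height) (perimeter = 2·12·3.000·sin(180°/12) = 18.63 mm); the cone at (13, 9.5): at t=0.983 of its height the radius interpolates to r₁+(r₂−r₁)t = 2.154, giving a regular 12-gon of that circumradius (perimeter = 2·12·2.154·sin(180°/12) = 13.38 mm); Combining (union): the 2 present regions are separate (no shared area or edge), so areas and boundary lengths simply add and each stays a separate island — boundary = 32.02 mm; (rotated 45° about Z; rotation is an isometry so areas/perimeters/island counts are preserved). Overall, the cross-section has 2 separate islands. Total boundary length (outer) = 32.02 mm.

32.02 mm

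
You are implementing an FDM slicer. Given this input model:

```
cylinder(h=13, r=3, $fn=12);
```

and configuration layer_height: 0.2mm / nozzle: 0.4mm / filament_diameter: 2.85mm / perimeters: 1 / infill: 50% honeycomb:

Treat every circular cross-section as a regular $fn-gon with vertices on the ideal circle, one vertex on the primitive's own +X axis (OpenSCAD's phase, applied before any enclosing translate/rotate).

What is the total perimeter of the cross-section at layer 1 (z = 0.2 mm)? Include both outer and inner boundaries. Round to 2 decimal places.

At z = 0.2 mm: the r=3 cylinder contributes a regular 12-gon of circumradius 3 (perimeter = 2·12·3.000·sin(180°/12) = 18.63 mm). Overall, the cross-section is a single solid region. Total boundary length (outer) = 18.63 mm.

18.63 mm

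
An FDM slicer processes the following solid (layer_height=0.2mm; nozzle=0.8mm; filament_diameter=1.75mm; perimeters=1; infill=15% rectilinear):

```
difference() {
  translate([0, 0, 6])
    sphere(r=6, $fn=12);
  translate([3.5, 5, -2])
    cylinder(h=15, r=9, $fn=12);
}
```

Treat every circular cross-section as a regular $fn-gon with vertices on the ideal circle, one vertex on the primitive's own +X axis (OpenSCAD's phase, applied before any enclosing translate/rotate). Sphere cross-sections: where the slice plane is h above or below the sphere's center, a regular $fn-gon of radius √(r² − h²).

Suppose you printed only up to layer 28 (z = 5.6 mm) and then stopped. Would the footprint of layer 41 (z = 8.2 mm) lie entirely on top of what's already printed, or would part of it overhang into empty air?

Compare the two slices. At z = 5.6: the r=6 sphere contributes a regular 12-gon of circumradius √(6²−0.4²) = 5.987 (area = (12/2)·5.987²·sin(360°/12) = 107.52 mm²); the r=9 cylinder at (3.5, 5) contributes a regular 12-gon of circumradius 9 (area = (12/2)·9.000²·sin(360°/12) = 243.00 mm²); Subtracting the remaining from the first: starting from the r=6 sphere (107.52 mm²), the r=9 cylinder at (3.5, 5) partially overlaps it — only the 77.12 mm² overlap (of its 243.00 mm²) is removed, clipping the outline — area = 30.40 mm². At z = 8.2: the sphere: section is a regular 12-gon, circumradius = √(r²−h²) = √(6²−2.2²) = 5.582 (area = (12/2)·5.582²·sin(360°/12) = 93.48 mm²); the cylinder at (3.5, 5): section is a regular 12-gon, circumradius r=9 (area = (12/2)·9.000²·sin(360°/12) = 243.00 mm²); After the difference (first − rest): starting from the r=6 sphere (93.48 mm²), the r=9 cylinder at (3.5, 5) partially overlaps it — only the 69.60 mm² overlap (of its 243.00 mm²) is removed, clipping the outline — area = 23.88 mm². Checking containment: the cross-section at z = 8.2 is a subset of the cross-section at z = 5.6.

entirely on top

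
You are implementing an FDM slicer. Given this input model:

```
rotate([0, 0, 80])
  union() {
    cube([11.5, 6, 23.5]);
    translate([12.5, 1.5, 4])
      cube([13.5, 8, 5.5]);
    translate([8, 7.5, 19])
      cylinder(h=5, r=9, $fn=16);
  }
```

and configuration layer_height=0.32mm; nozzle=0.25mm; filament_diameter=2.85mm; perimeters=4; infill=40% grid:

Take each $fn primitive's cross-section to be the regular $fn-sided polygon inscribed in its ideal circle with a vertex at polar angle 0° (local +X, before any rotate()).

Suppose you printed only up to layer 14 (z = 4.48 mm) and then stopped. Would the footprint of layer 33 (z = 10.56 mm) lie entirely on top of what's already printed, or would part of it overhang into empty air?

Compare the two slices. At z = 4.48: the cube is present — its section is the full 11.5×6 rectangle (area 69.00 mm²); the 13.5×8 cube at (12.5, 1.5) contributes its full rectangle (area 108.00 mm²); the cylinder at (8, 7.5) is not intersected at this z (z outside [19, 24]); Taking the union: the 2 present regions are separate (no shared area or edge), so areas and boundary lengths simply add and each stays a separate island — area = 177.00 mm²; (rotated 80° about Z; rotation is an isometry so areas/perimeters/island counts are preserved). At z = 10.56: the 11.5×6 cube contributes its full rectangle (area 69.00 mm²); the cube at (12.5, 1.5) does not reach this height (z outside [4, 9.5]); the cylinder at (8, 7.5) does not reach this height (z outside [19, 24]); Combining (union): only the 11.5×6 cube is present, so the union is just that shape — area = 69.00 mm²; (rotated 80° about Z; rotation is an isometry so areas/perimeters/island counts are preserved). Checking containment: the cross-section at z = 10.56 is a subset of the cross-section at z = 4.48.

entirely on top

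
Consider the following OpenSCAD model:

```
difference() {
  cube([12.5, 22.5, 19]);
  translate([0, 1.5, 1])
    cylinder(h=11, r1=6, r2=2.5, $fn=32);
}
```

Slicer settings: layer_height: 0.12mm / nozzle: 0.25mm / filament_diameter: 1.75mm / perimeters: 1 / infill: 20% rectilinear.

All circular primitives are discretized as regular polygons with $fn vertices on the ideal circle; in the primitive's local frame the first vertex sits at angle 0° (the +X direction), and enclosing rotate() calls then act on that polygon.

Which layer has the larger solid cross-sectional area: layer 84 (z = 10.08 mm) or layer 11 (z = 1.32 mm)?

layer 84 (z = 10.08 mm)

Layer 84 (z = 10.08): the cube (footprint 12.5×22.5) is included at this height (area 281.25 mm²); the cone at (0, 1.5): at t=0.825 of its height the radius interpolates to r₁+(r₂−r₁)t = 3.111, giving a regular 32-gon of that circumradius (area = (32/2)·3.111²·sin(360°/32) = 30.21 mm²); Taking the first minus the rest: starting from the 12.5×22.5 cube (281.25 mm²), the cone at (0, 1.5) partially overlaps it — only the 12.01 mm² overlap (of its 30.21 mm²) is removed, clipping the outline — area = 269.24 mm². So its area = 269.24 mm². Layer 11 (z = 1.32): the cube is present — its section is the full 12.5×22.5 rectangle (area 281.25 mm²); the cone at (0, 1.5): at t=0.029 of its height the radius interpolates to r₁+(r₂−r₁)t = 5.898, giving a regular 32-gon of that circumradius (area = (32/2)·5.898²·sin(360°/32) = 108.59 mm²); Taking the first minus the rest: starting from the 12.5×22.5 cube (281.25 mm²), the cone at (0, 1.5) partially overlaps it — only the 35.87 mm² overlap (of its 108.59 mm²) is removed, clipping the outline — area = 245.38 mm². So its area = 245.38 mm². Layer 84 is larger (269.24 vs 245.38 mm²).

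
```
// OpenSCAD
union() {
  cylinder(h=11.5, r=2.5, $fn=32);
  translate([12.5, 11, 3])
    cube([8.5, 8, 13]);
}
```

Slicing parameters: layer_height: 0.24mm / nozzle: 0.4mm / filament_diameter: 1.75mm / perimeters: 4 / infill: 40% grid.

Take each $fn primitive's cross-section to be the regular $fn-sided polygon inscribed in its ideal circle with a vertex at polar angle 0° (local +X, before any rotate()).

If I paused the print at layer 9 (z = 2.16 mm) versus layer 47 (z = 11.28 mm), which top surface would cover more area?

layer 47 (z = 11.28 mm)

Layer 9 (z = 2.16): the r=2.5 cylinder gives a regular 32-gon of circumradius 2.5 (constant along its height) (area = (32/2)·2.500²·sin(360°/32) = 19.51 mm²); the cube at (12.5, 11) is absent (z outside [3, 16]); Taking the union: only the r=2.5 cylinder is present, so the union is just that shape — area = 19.51 mm². So its area = 19.51 mm². Layer 47 (z = 11.28): the r=2.5 cylinder contributes a regular 32-gon of circumradius 2.5 (area = (32/2)·2.500²·sin(360°/32) = 19.51 mm²); the cube at (12.5, 11) (footprint 8.5×8) is included at this height (area 68.00 mm²); Merging all regions: the 2 present regions are separate (no shared area or edge), so areas and boundary lengths simply add and each stays a separate island — area = 87.51 mm². So its area = 87.51 mm². Layer 47 is larger (87.51 vs 19.51 mm²).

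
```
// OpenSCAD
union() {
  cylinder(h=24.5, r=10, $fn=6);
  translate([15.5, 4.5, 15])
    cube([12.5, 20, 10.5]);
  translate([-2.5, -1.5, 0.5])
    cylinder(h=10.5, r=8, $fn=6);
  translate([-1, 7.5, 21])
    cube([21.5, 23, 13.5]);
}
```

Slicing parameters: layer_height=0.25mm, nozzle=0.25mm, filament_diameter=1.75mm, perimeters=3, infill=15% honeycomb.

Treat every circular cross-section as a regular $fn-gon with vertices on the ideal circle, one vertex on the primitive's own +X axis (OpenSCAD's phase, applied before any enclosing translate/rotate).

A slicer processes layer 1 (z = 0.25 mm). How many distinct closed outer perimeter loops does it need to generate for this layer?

At z = 0.25 mm: the r=10 cylinder gives a regular 6-gon of circumradius 10 (constant along its height); the cube at (15.5, 4.5) is not intersected at this z (z outside [15, 25.5]); the cylinder at (-2.5, -1.5) is not intersected at this z (z outside [0.5, 11]); the cube at (-1, 7.5) does not reach this height (z outside [21, 34.5]); Combining (union): only the r=10 cylinder is present, so the union is just that shape — 1 connected region. The result has 1 disconnected region.

1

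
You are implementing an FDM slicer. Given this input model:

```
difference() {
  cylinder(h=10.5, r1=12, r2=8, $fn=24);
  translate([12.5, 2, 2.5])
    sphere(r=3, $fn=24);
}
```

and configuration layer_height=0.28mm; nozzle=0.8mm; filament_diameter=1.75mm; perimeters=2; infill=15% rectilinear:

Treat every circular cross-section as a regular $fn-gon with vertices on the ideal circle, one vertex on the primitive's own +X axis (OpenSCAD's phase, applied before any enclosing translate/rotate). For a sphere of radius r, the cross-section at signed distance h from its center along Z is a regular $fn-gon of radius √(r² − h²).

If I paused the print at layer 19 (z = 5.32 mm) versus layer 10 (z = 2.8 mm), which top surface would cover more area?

Layer 19 (z = 5.32): the cone (r1=12→r2=8) has section circumradius 9.973 here — a regular 24-gon (area = (24/2)·9.973²·sin(360°/24) = 308.93 mm²); the sphere at (12.5, 2): section is a regular 24-gon, circumradius = √(r²−h²) = √(3²−2.82²) = 1.024 (area = (24/2)·1.024²·sin(360°/24) = 3.25 mm²); Subtracting the remaining from the first: starting from the cone (308.93 mm²), the r=3 sphere at (12.5, 2) misses the remaining region (no effect) — area = 308.93 mm². So its area = 308.93 mm². Layer 10 (z = 2.8): the cone (r1=12→r2=8) has section circumradius 10.933 here — a regular 24-gon (area = (24/2)·10.933²·sin(360°/24) = 371.26 mm²); the r=3 sphere at (12.5, 2) slices to a regular 24-gon of circumradius 2.985 (√(r²−h²) with h=0.3 from center) (area = (24/2)·2.985²·sin(360°/24) = 27.67 mm²); After the difference (first − rest): starting from the cone (371.26 mm²), the r=3 sphere at (12.5, 2) partially overlaps it — only the 3.57 mm² overlap (of its 27.67 mm²) is removed, clipping the outline — area = 367.70 mm². So its area = 367.70 mm². Layer 10 is larger (367.70 vs 308.93 mm²).

layer 10 (z = 2.8 mm)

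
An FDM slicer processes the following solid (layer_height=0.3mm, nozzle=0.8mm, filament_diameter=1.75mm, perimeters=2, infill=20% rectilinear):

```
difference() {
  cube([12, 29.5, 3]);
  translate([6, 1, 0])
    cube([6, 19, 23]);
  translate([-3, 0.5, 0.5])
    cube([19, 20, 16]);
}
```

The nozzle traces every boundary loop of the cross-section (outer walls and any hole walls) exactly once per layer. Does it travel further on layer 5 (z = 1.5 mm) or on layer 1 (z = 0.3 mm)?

layer 1 (z = 0.3 mm)

Layer 5 (z = 1.5): the cube (footprint 12×29.5) is included at this height (perimeter 83.00 mm); the cube at (6, 1) is present — its section is the full 6×19 rectangle (perimeter 50.00 mm); the 19×20 cube at (-3, 0.5) contributes its full rectangle (perimeter 78.00 mm); Subtracting the remaining from the first: starting from the 12×29.5 cube, the 6×19 cube at (6, 1) lies inside it touching the edge (removes its full 114.00 mm²); the 19×20 cube at (-3, 0.5) partially overlaps it — only the 126.00 mm² overlap (of its 380.00 mm²) is removed, clipping the outline — boundary = 67.00 mm. So its perimeter = 67.00 mm. Layer 1 (z = 0.3): the cube is present — its section is the full 12×29.5 rectangle (perimeter 83.00 mm); the 6×19 cube at (6, 1) contributes its full rectangle (perimeter 50.00 mm); the cube at (-3, 0.5) is not intersected at this z (z outside [0.5, 16.5]); Subtracting the remaining from the first: starting from the 12×29.5 cube, the 6×19 cube at (6, 1) lies inside it touching the edge (removes its full 114.00 mm²) — boundary = 95.00 mm. So its perimeter = 95.00 mm. Layer 1 is larger (95.00 vs 67.00 mm).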